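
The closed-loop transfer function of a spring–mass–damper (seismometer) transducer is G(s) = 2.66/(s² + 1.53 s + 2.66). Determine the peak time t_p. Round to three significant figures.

t_p ≈ 2.18 s

ω_n = √2.66 = 1.63 rad/s; ζ = 1.53/(2·1.63) = 0.469.
The damped frequency ω_d = ω_n√(1−ζ²) = 1.44 rad/s. Then t_p = π/ω_d = 2.18 s.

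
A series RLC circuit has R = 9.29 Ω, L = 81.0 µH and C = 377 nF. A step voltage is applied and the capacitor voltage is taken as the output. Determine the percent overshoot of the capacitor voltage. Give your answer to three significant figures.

For a series RLC circuit (capacitor voltage as output), ω_n = 1/√(LC) = 1/√(81.0 µH · 377 nF) = 181000 rad/s.
ζ = (R/2)·√(C/L) = (9.29/2)·√(377 nF/81.0 µH) = 0.317.
Overshoot: exp(−π·0.317/√(1−0.317²)) = 0.350, i.e. 35.0%.

%OS ≈ 35.0%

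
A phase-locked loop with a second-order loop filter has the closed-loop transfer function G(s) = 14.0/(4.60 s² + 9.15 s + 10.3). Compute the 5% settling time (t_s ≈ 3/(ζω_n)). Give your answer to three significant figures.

Dividing through by 4.60: denominator becomes s² + 1.989 s + 2.239.
So ω_n = √2.239 = 1.50 rad/s and ζ = 1.989/(2·1.50) = 0.665.
t_s ≈ 3/(ζω_n) = 3.02 s.

t_s ≈ 3.02 s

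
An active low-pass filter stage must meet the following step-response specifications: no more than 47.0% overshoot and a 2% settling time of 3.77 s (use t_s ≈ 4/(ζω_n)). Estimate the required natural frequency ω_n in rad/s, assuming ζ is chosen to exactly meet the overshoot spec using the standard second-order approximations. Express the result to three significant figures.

Inverting the overshoot relation: ζ = |ln 0.470|/√(π² + ln²0.470) = 0.234.
Then ω_n = 4/(ζ t_s) = 4/(0.234 × 3.77) = 4.54 rad/s.

ω_n ≈ 4.54 rad/s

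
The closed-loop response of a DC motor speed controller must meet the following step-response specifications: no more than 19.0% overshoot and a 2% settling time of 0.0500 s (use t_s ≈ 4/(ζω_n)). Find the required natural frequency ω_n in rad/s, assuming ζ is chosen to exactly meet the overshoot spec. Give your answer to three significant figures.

From %OS = 100·exp(−πζ/√(1−ζ²)), invert to get ζ = −ln(OS)/√(π² + ln²(OS)) with OS = 0.190.
−ln 0.190 = 1.661, so ζ = 1.661/√(π² + 2.758) = 0.467.
From t_s ≈ 4/(ζω_n): ω_n = 4/(ζ·t_s) = 4/(0.467·0.0500) = 171 rad/s.

ω_n ≈ 171 rad/s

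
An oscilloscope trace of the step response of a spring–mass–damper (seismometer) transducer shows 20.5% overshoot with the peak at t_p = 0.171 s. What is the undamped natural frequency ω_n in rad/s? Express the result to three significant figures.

ω_n ≈ 20.6 rad/s

ζ from %OS: ζ = |ln 0.205|/√(π²+ln²0.205) = 0.450.
From t_p = π/ω_d, ω_d = π/0.171 = 18.4 rad/s, so ω_n = ω_d/√(1−ζ²) = 20.6 rad/s.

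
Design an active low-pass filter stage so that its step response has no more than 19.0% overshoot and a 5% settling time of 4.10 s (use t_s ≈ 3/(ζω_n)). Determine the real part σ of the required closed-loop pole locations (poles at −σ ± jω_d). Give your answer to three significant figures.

The settling-time spec alone fixes σ = ζω_n = 3/t_s = 3/4.10 = 0.732.
(Overshoot then fixes ζ = 0.467 and hence ω_d = σ·√(1−ζ²)/ζ = 1.38 rad/s.)

σ ≈ 0.732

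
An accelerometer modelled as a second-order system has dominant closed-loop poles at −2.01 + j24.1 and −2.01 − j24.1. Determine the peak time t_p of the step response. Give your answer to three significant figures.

t_p ≈ 0.130 s

t_p = π/ω_d with ω_d = 24.1 (the imaginary part), so t_p = 0.130 s.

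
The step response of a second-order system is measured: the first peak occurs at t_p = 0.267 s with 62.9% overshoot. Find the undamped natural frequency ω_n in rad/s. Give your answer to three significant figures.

ω_n ≈ 11.9 rad/s

The overshoot fixes ζ = −ln(OS)/√(π²+ln²(OS)) = 0.146.
t_p = π/ω_d ⇒ ω_d = 11.8 rad/s; then ω_n = ω_d/√(1−ζ²) = 11.9 rad/s.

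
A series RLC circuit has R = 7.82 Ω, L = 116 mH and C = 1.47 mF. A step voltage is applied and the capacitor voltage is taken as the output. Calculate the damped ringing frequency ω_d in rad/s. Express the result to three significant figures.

For a series RLC circuit (capacitor voltage as output), ω_n = 1/√(LC) = 1/√(116 mH · 1.47 mF) = 76.6 rad/s.
ζ = (R/2)·√(C/L) = (7.82/2)·√(1.47 mF/116 mH) = 0.440.
The damped frequency ω_d = ω_n√(1−ζ²) = 68.8 rad/s.

ω_d ≈ 68.8 rad/s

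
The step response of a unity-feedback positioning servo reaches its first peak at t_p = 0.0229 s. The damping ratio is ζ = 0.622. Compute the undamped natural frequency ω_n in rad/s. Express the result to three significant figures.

ω_n ≈ 175 rad/s

Peak time t_p = π/ω_d, so ω_d = π/t_p = π/0.0229 = 137 rad/s.
ω_n = ω_d/√(1−ζ²) = 137/√0.613 = 175 rad/s.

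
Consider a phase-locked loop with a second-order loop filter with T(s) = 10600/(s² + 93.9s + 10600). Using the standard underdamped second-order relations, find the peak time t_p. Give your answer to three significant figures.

t_p ≈ 0.0343 s

Matching coefficients with s² + 2ζω_n s + ω_n² gives ω_n² = 10600 ⇒ ω_n = 103 rad/s, and ζ = 93.9/(2ω_n) = 0.456.
The damped frequency ω_d = ω_n√(1−ζ²) = 91.6 rad/s. Then t_p = π/ω_d = 0.0343 s.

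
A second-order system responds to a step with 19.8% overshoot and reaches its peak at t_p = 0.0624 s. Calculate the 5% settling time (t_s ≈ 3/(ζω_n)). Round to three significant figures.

t_s ≈ 0.116 s

The overshoot fixes ζ = −ln(OS)/√(π²+ln²(OS)) = 0.458.
t_p = π/ω_d ⇒ ω_d = 50.3 rad/s; then ω_n = ω_d/√(1−ζ²) = 56.6 rad/s.
t_s ≈ 3/(ζω_n) = 3/(0.458·56.6) = 0.116 s.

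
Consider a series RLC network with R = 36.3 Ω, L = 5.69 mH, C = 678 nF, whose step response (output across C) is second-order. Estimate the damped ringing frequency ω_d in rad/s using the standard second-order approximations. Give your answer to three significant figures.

ω_d ≈ 15800 rad/s

For a series RLC circuit (capacitor voltage as output), ω_n = 1/√(LC) = 1/√(5.69 mH · 678 nF) = 16100 rad/s.
ζ = (R/2)·√(C/L) = (36.3/2)·√(678 nF/5.69 mH) = 0.198.
ω_d = ω_n√(1−ζ²) = 15800 rad/s.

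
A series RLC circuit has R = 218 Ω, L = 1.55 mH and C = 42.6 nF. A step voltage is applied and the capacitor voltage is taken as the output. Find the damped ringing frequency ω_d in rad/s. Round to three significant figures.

For a series RLC circuit (capacitor voltage as output), ω_n = 1/√(LC) = 1/√(1.55 mH · 42.6 nF) = 123000 rad/s.
ζ = (R/2)·√(C/L) = (218/2)·√(42.6 nF/1.55 mH) = 0.571.
The damped frequency ω_d = ω_n√(1−ζ²) = 101000 rad/s.

ω_d ≈ 101000 rad/s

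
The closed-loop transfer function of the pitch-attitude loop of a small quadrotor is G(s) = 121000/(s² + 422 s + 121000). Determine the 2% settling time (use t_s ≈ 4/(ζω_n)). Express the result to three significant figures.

t_s ≈ 0.0190 s

ω_n = √121000 = 348 rad/s; ζ = 422/(2·348) = 0.607.
t_s ≈ 4/(ζω_n) = 4/(0.607·348) = 0.0190 s.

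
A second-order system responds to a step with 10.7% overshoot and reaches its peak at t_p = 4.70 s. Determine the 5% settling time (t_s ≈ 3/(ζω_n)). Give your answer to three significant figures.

ζ from %OS: ζ = |ln 0.107|/√(π²+ln²0.107) = 0.580.
t_p = π/ω_d ⇒ ω_d = 0.668 rad/s; then ω_n = ω_d/√(1−ζ²) = 0.820 rad/s.
t_s ≈ 3/(ζω_n) = 3/(0.580·0.820) = 6.31 s.

t_s ≈ 6.31 s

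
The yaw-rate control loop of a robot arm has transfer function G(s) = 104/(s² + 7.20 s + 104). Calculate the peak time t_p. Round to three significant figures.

t_p ≈ 0.329 s

Matching coefficients with s² + 2ζω_n s + ω_n² gives ω_n² = 104 ⇒ ω_n = 10.2 rad/s, and ζ = 7.20/(2ω_n) = 0.353.
ω_d = ω_n√(1−ζ²) = 9.54 rad/s. Then t_p = π/ω_d = 0.329 s.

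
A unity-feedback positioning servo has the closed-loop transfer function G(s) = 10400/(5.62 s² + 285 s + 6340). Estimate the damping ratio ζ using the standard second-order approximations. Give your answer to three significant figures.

ζ ≈ 0.755

Dividing through by 5.62: denominator becomes s² + 50.71 s + 1128.
So ω_n = √1128 = 33.6 rad/s and ζ = 50.71/(2·33.6) = 0.755.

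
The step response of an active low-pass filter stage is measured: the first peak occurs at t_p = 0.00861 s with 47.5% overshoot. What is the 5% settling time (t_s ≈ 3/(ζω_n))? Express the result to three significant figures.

From the overshoot, ζ = −ln(OS)/√(π²+ln²(OS)) = 0.231.
t_p = π/ω_d ⇒ ω_d = 365 rad/s; then ω_n = ω_d/√(1−ζ²) = 375 rad/s.
t_s ≈ 3/(ζω_n) = 3/(0.231·375) = 0.0347 s.

t_s ≈ 0.0347 s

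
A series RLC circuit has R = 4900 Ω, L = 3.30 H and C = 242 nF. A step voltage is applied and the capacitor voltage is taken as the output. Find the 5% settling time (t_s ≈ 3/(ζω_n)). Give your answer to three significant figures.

For a series RLC circuit (capacitor voltage as output), ω_n = 1/√(LC) = 1/√(3.30 H · 242 nF) = 1120 rad/s.
ζ = (R/2)·√(C/L) = (4900/2)·√(242 nF/3.30 H) = 0.663.
t_s ≈ 3/(ζω_n) = 0.00404 s.

t_s ≈ 0.00404 s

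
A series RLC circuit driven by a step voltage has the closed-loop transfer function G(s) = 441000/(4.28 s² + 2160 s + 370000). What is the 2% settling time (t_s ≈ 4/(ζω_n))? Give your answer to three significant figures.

Dividing through by 4.28: denominator becomes s² + 504.7 s + 86450.
So ω_n = √86450 = 294 rad/s and ζ = 504.7/(2·294) = 0.858.
t_s ≈ 4/(ζω_n) = 0.0159 s.

t_s ≈ 0.0159 s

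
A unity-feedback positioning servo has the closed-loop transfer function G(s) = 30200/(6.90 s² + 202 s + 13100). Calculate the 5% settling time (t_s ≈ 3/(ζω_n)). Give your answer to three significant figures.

Dividing through by 6.90: denominator becomes s² + 29.28 s + 1899.
So ω_n = √1899 = 43.6 rad/s and ζ = 29.28/(2·43.6) = 0.336.
t_s ≈ 3/(ζω_n) = 0.205 s.

t_s ≈ 0.205 s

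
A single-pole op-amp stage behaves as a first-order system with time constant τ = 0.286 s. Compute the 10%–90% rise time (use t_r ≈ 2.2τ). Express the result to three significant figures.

t_r ≈ 0.629 s

t_r ≈ 2.2τ = 0.629 s.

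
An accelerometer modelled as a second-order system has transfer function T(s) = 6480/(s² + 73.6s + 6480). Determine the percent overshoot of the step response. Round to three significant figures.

ω_n = √6480 = 80.5 rad/s; ζ = 73.6/(2·80.5) = 0.457.
Overshoot: exp(−π·0.457/√(1−0.457²)) = 0.199, i.e. 19.9%.

%OS ≈ 19.9%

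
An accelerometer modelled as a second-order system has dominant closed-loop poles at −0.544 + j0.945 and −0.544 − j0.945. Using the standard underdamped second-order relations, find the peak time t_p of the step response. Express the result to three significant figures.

t_p = π/ω_d with ω_d = 0.945 (the imaginary part), so t_p = 3.32 s.

t_p ≈ 3.32 s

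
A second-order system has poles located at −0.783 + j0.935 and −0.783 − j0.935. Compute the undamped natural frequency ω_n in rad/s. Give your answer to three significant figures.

|pole| = ω_n = √(0.783² + 0.935²) = 1.22 rad/s; ζ = cos θ = σ/ω_n = 0.642.

ω_n ≈ 1.22 rad/s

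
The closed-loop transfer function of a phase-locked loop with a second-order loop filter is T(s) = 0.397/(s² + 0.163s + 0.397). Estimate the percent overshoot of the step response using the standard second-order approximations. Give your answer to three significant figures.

%OS ≈ 66.4%

Matching coefficients with s² + 2ζω_n s + ω_n² gives ω_n² = 0.397 ⇒ ω_n = 0.630 rad/s, and ζ = 0.163/(2ω_n) = 0.129.
%OS = 100 e^{−πζ/√(1−ζ²)} with ζ = 0.129 gives 66.4%.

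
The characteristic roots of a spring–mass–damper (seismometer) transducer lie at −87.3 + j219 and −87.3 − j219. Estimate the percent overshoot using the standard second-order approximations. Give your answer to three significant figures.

%OS ≈ 28.6%

With σ = 87.3, ω_d = 219: ω_n = √(σ²+ω_d²) = 236 rad/s, ζ = σ/ω_n = 0.370.
%OS = 100·exp(−πζ/√(1−ζ²)) = 28.6%.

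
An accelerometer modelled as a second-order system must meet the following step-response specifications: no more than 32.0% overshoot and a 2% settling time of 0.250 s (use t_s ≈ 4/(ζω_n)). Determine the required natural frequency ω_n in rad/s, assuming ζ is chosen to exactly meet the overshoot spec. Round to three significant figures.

ω_n ≈ 46.9 rad/s

Inverting the overshoot relation: ζ = |ln 0.320|/√(π² + ln²0.320) = 0.341.
From t_s ≈ 4/(ζω_n): ω_n = 4/(ζ·t_s) = 4/(0.341·0.250) = 46.9 rad/s.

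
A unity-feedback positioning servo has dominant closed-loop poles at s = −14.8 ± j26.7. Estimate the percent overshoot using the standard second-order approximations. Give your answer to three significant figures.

The poles are at −σ ± jω_d with σ = 14.8 and ω_d = 26.7, so ω_n = √(σ²+ω_d²) = 30.5 rad/s and ζ = σ/ω_n = 0.485.
%OS = 100·exp(−πζ/√(1−ζ²)) = 17.5%.

%OS ≈ 17.5%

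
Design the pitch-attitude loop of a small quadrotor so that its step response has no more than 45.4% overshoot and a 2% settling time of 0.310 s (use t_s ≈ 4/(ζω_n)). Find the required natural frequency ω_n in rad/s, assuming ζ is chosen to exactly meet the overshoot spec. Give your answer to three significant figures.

ζ = −ln(OS)/√(π² + (ln OS)²). With OS = 0.454, ln OS = −0.7897 and ζ = 0.7897/3.239 = 0.244.
Then ω_n = 4/(ζ t_s) = 4/(0.244 × 0.310) = 52.9 rad/s.

ω_n ≈ 52.9 rad/s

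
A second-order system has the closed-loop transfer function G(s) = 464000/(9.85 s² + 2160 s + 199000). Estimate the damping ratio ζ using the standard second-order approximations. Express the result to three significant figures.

Dividing through by 9.85: denominator becomes s² + 219.3 s + 20200.
So ω_n = √20200 = 142 rad/s and ζ = 219.3/(2·142) = 0.771.

ζ ≈ 0.771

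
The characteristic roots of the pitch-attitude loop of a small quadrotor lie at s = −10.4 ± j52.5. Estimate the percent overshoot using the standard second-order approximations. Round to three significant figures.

With σ = 10.4, ω_d = 52.5: ω_n = √(σ²+ω_d²) = 53.5 rad/s, ζ = σ/ω_n = 0.194.
%OS = 100 e^{−πζ/√(1−ζ²)} with ζ = 0.194 gives 53.7%.

%OS ≈ 53.7%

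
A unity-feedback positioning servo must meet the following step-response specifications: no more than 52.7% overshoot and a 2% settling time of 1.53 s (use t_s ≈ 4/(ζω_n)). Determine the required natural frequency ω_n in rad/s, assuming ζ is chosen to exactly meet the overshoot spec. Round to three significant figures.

Inverting the overshoot relation: ζ = |ln 0.527|/√(π² + ln²0.527) = 0.200.
Then ω_n = 4/(ζ t_s) = 4/(0.200 × 1.53) = 13.1 rad/s.

ω_n ≈ 13.1 rad/s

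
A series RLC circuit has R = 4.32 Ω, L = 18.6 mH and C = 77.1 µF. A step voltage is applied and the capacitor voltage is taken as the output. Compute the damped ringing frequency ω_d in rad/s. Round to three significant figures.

For a series RLC circuit (capacitor voltage as output), ω_n = 1/√(LC) = 1/√(18.6 mH · 77.1 µF) = 835 rad/s.
ζ = (R/2)·√(C/L) = (4.32/2)·√(77.1 µF/18.6 mH) = 0.139.
ω_d = 835·√(1 − 0.139²) = 827 rad/s.

ω_d ≈ 827 rad/s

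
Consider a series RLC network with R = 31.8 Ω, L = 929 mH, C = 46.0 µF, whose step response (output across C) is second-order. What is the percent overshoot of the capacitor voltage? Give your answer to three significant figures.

%OS ≈ 70.2%

For a series RLC circuit (capacitor voltage as output), ω_n = 1/√(LC) = 1/√(929 mH · 46.0 µF) = 153 rad/s.
ζ = (R/2)·√(C/L) = (31.8/2)·√(46.0 µF/929 mH) = 0.112.
%OS = 100·exp(−πζ/√(1−ζ²)) = 70.2%.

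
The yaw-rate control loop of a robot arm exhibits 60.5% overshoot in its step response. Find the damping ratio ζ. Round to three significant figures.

ζ ≈ 0.158

Inverting the overshoot relation: ζ = |ln 0.605|/√(π² + ln²0.605) = 0.158.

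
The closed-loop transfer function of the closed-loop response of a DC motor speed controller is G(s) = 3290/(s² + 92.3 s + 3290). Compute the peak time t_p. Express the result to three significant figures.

t_p ≈ 0.0922 s

ω_n = √3290 = 57.4 rad/s; ζ = 92.3/(2·57.4) = 0.805.
ω_d = ω_n√(1−ζ²) = 34.1 rad/s. Then t_p = π/ω_d = 0.0922 s.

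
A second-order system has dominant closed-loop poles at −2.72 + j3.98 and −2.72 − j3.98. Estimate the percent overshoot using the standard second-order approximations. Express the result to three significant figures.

The poles are at −σ ± jω_d with σ = 2.72 and ω_d = 3.98, so ω_n = √(σ²+ω_d²) = 4.82 rad/s and ζ = σ/ω_n = 0.564.
%OS = 100·exp(−πζ/√(1−ζ²)) = 11.7%.

%OS ≈ 11.7%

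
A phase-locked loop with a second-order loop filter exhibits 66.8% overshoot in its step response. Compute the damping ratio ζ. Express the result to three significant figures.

ζ ≈ 0.127

ζ = −ln(OS)/√(π² + (ln OS)²). With OS = 0.668, ln OS = −0.4035 and ζ = 0.4035/3.167 = 0.127.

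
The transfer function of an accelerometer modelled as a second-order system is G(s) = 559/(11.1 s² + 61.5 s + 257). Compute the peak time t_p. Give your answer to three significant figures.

Dividing through by 11.1: denominator becomes s² + 5.541 s + 23.15.
So ω_n = √23.15 = 4.81 rad/s and ζ = 5.541/(2·4.81) = 0.576.
ω_d = ω_n√(1−ζ²) = 3.93 rad/s. t_p = π/ω_d = 0.799 s.

t_p ≈ 0.799 s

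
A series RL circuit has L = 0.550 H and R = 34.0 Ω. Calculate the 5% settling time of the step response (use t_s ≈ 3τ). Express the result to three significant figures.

τ = L/R = 0.550/34.0 = 0.0162 s.
t_s ≈ 3τ = 0.0485 s.

t_s ≈ 0.0485 s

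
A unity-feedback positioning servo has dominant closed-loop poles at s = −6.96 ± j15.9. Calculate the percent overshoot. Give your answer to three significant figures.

%OS ≈ 25.3%

|pole| = ω_n = √(6.96² + 15.9²) = 17.4 rad/s; ζ = cos θ = σ/ω_n = 0.401.
%OS = 100·exp(−πζ/√(1−ζ²)) = 25.3%.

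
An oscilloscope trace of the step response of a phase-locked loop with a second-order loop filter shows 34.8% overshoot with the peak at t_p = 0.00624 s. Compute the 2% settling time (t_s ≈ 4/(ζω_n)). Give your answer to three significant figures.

ζ from %OS: ζ = |ln 0.348|/√(π²+ln²0.348) = 0.318.
t_p = π/ω_d ⇒ ω_d = 503 rad/s; then ω_n = ω_d/√(1−ζ²) = 531 rad/s.
t_s ≈ 4/(ζω_n) = 4/(0.318·531) = 0.0236 s.

t_s ≈ 0.0236 s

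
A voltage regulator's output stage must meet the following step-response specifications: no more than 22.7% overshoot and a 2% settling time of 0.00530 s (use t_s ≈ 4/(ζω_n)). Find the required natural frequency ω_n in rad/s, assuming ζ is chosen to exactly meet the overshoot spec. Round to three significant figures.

ω_n ≈ 1770 rad/s

ζ = −ln(OS)/√(π² + (ln OS)²). With OS = 0.227, ln OS = −1.483 and ζ = 1.483/3.474 = 0.427.
From t_s ≈ 4/(ζω_n): ω_n = 4/(ζ·t_s) = 4/(0.427·0.00530) = 1770 rad/s.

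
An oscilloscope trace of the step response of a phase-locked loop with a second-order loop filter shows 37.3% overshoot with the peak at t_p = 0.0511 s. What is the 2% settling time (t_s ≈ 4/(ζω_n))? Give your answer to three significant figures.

t_s ≈ 0.207 s

The overshoot fixes ζ = −ln(OS)/√(π²+ln²(OS)) = 0.300.
t_p = π/ω_d ⇒ ω_d = 61.5 rad/s; then ω_n = ω_d/√(1−ζ²) = 64.4 rad/s.
t_s ≈ 4/(ζω_n) = 4/(0.300·64.4) = 0.207 s.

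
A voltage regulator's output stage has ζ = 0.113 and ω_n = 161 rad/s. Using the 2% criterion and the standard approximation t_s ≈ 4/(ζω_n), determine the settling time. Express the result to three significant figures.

t_s ≈ 4/(ζω_n) = 4/(0.113 × 161) = 0.220 s.

t_s ≈ 0.220 s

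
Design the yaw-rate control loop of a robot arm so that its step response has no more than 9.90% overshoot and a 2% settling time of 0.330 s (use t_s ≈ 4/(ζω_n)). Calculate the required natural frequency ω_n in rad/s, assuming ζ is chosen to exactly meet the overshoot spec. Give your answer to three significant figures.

ω_n ≈ 20.4 rad/s

From %OS = 100·exp(−πζ/√(1−ζ²)), invert to get ζ = −ln(OS)/√(π² + ln²(OS)) with OS = 0.0990.
−ln 0.0990 = 2.313, so ζ = 2.313/√(π² + 5.348) = 0.593.
From t_s ≈ 4/(ζω_n): ω_n = 4/(ζ·t_s) = 4/(0.593·0.330) = 20.4 rad/s.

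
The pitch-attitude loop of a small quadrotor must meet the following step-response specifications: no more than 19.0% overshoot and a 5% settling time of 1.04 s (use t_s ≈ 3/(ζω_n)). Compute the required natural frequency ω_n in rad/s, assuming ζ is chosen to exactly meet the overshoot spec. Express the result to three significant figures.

Inverting the overshoot relation: ζ = |ln 0.190|/√(π² + ln²0.190) = 0.467.
Then ω_n = 3/(ζ t_s) = 3/(0.467 × 1.04) = 6.17 rad/s.

ω_n ≈ 6.17 rad/s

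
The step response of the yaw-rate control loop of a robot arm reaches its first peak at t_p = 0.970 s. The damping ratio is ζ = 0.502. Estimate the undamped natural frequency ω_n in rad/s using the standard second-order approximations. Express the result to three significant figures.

Peak time t_p = π/ω_d, so ω_d = π/t_p = π/0.970 = 3.24 rad/s.
ω_n = ω_d/√(1−ζ²) = 3.24/√0.748 = 3.74 rad/s.

ω_n ≈ 3.74 rad/s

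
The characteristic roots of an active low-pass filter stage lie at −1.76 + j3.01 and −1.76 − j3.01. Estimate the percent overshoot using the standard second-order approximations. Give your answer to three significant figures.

|pole| = ω_n = √(1.76² + 3.01²) = 3.49 rad/s; ζ = cos θ = σ/ω_n = 0.505.
Overshoot: exp(−π·0.505/√(1−0.505²)) = 0.159, i.e. 15.9%.

%OS ≈ 15.9%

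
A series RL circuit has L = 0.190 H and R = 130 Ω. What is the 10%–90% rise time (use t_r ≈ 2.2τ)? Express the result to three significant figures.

τ = L/R = 0.190/130 = 0.00146 s.
t_r ≈ 2.2τ = 0.00322 s.

t_r ≈ 0.00322 s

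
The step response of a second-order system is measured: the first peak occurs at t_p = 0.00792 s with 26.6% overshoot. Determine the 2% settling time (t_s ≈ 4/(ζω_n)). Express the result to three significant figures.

t_s ≈ 0.0239 s

ζ from %OS: ζ = |ln 0.266|/√(π²+ln²0.266) = 0.388.
t_p = π/ω_d ⇒ ω_d = 397 rad/s; then ω_n = ω_d/√(1−ζ²) = 430 rad/s.
t_s ≈ 4/(ζω_n) = 4/(0.388·430) = 0.0239 s.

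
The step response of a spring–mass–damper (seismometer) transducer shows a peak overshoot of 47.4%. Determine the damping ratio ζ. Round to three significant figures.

Inverting the overshoot relation: ζ = |ln 0.474|/√(π² + ln²0.474) = 0.231.

ζ ≈ 0.231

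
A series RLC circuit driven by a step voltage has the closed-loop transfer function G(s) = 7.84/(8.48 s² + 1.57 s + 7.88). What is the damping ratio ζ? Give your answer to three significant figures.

Dividing through by 8.48: denominator becomes s² + 0.1851 s + 0.9292.
So ω_n = √0.9292 = 0.964 rad/s and ζ = 0.1851/(2·0.964) = 0.0960.

ζ ≈ 0.0960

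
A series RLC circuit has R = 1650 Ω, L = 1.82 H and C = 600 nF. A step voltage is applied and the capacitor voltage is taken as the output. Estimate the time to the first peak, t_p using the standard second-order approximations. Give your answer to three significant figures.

t_p ≈ 0.00373 s

For a series RLC circuit (capacitor voltage as output), ω_n = 1/√(LC) = 1/√(1.82 H · 600 nF) = 957 rad/s.
ζ = (R/2)·√(C/L) = (1650/2)·√(600 nF/1.82 H) = 0.474.
The damped frequency ω_d = ω_n√(1−ζ²) = 843 rad/s. t_p = π/ω_d = 0.00373 s.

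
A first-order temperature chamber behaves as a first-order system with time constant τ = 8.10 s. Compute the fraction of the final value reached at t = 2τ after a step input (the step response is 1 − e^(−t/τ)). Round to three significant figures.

y/y_∞ ≈ 0.865

y(t)/y_∞ = 1 − e^(−t/τ) = 1 − e^(−2) = 1 − e^(−2.00) = 0.865.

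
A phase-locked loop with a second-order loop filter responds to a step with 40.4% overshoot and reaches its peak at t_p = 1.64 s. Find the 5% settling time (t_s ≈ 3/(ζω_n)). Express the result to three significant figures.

t_s ≈ 5.43 s

ζ from %OS: ζ = |ln 0.404|/√(π²+ln²0.404) = 0.277.
From t_p = π/ω_d, ω_d = π/1.64 = 1.92 rad/s, so ω_n = ω_d/√(1−ζ²) = 1.99 rad/s.
t_s ≈ 3/(ζω_n) = 3/(0.277·1.99) = 5.43 s.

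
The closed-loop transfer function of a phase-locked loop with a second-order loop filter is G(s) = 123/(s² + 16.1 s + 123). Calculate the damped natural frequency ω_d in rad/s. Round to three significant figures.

Comparing the denominator to s² + 2ζω_n s + ω_n²: ω_n = √123 = 11.1 rad/s, and 2ζω_n = 16.1 so ζ = 16.1/(2·11.1) = 0.726.
The damped frequency ω_d = ω_n√(1−ζ²) = 7.63 rad/s.

ω_d ≈ 7.63 rad/s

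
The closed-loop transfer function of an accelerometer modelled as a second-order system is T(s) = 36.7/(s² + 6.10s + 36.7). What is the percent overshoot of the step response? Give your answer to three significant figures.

ω_n = √36.7 = 6.06 rad/s; ζ = 6.10/(2·6.06) = 0.503.
%OS = 100·exp(−πζ/√(1−ζ²)) = 16.0%.

%OS ≈ 16.0%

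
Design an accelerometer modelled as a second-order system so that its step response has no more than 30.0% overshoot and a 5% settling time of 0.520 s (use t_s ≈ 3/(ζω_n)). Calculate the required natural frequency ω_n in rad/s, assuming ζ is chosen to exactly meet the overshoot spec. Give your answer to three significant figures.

ζ = −ln(OS)/√(π² + (ln OS)²). With OS = 0.300, ln OS = −1.204 and ζ = 1.204/3.364 = 0.358.
Then ω_n = 3/(ζ t_s) = 3/(0.358 × 0.520) = 16.1 rad/s.

ω_n ≈ 16.1 rad/s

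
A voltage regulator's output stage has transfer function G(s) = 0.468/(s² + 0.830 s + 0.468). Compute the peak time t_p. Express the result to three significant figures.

Matching coefficients with s² + 2ζω_n s + ω_n² gives ω_n² = 0.468 ⇒ ω_n = 0.684 rad/s, and ζ = 0.830/(2ω_n) = 0.607.
The damped frequency ω_d = ω_n√(1−ζ²) = 0.544 rad/s. Then t_p = π/ω_d = 5.78 s.

t_p ≈ 5.78 s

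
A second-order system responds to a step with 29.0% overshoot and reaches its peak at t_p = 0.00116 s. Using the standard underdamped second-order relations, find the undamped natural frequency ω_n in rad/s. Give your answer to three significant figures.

The overshoot fixes ζ = −ln(OS)/√(π²+ln²(OS)) = 0.367.
t_p = π/ω_d ⇒ ω_d = 2710 rad/s; then ω_n = ω_d/√(1−ζ²) = 2910 rad/s.

ω_n ≈ 2910 rad/s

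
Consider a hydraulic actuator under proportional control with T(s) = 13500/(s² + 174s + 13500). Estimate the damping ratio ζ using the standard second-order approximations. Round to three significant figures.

Comparing the denominator to s² + 2ζω_n s + ω_n²: ω_n = √13500 = 116 rad/s, and 2ζω_n = 174 so ζ = 174/(2·116) = 0.749.

ζ ≈ 0.749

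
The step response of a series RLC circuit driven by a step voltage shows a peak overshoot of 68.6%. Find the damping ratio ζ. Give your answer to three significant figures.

Inverting the overshoot relation: ζ = |ln 0.686|/√(π² + ln²0.686) = 0.119.

ζ ≈ 0.119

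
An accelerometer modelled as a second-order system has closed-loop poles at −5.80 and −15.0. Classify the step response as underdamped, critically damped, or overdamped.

overdamped

Since the poles are distinct, negative and real, the response is overdamped.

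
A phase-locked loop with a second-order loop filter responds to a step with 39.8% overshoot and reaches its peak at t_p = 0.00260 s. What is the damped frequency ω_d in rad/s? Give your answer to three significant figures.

ω_d ≈ 1210 rad/s

t_p = π/ω_d, so ω_d = π/0.00260 = 1210 rad/s.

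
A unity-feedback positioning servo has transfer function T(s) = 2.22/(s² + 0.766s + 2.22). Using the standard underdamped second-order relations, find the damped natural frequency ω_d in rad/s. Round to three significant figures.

ω_n = √2.22 = 1.49 rad/s; ζ = 0.766/(2·1.49) = 0.257.
ω_d = ω_n√(1−ζ²) = 1.44 rad/s.

ω_d ≈ 1.44 rad/s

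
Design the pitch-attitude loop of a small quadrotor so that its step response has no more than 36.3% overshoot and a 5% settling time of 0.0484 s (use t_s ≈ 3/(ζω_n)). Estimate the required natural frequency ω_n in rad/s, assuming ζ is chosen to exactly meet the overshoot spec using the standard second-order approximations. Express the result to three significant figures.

From %OS = 100·exp(−πζ/√(1−ζ²)), invert to get ζ = −ln(OS)/√(π² + ln²(OS)) with OS = 0.363.
−ln 0.363 = 1.013, so ζ = 1.013/√(π² + 1.027) = 0.307.
From t_s ≈ 3/(ζω_n): ω_n = 3/(ζ·t_s) = 3/(0.307·0.0484) = 202 rad/s.

ω_n ≈ 202 rad/s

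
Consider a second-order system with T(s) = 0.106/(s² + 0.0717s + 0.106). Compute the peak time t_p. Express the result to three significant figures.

Comparing the denominator to s² + 2ζω_n s + ω_n²: ω_n = √0.106 = 0.326 rad/s, and 2ζω_n = 0.0717 so ζ = 0.0717/(2·0.326) = 0.110.
ω_d = 0.326·√(1 − 0.110²) = 0.324 rad/s. Then t_p = π/ω_d = 9.71 s.

t_p ≈ 9.71 s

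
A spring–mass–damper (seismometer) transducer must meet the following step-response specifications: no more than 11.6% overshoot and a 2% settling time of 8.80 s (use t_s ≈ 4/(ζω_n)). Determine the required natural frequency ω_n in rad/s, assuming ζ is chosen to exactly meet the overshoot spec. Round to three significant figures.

From %OS = 100·exp(−πζ/√(1−ζ²)), invert to get ζ = −ln(OS)/√(π² + ln²(OS)) with OS = 0.116.
−ln 0.116 = 2.154, so ζ = 2.154/√(π² + 4.640) = 0.566.
Then ω_n = 4/(ζ t_s) = 4/(0.566 × 8.80) = 0.804 rad/s.

ω_n ≈ 0.804 rad/s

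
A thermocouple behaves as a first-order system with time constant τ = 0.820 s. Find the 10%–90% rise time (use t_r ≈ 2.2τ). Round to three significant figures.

t_r ≈ 1.80 s

t_r ≈ 2.2τ = 1.80 s.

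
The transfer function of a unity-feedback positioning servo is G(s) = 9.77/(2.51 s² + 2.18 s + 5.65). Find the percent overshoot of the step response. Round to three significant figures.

Dividing through by 2.51: denominator becomes s² + 0.8685 s + 2.251.
So ω_n = √2.251 = 1.50 rad/s and ζ = 0.8685/(2·1.50) = 0.289.
%OS = 100·exp(−πζ/√(1−ζ²)) = 38.7%.

%OS ≈ 38.7%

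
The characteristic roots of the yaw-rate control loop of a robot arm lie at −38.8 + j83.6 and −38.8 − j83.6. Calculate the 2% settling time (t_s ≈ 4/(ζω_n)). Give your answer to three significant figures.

For poles at −σ ± jω_d, ζω_n = σ = 38.8, so t_s ≈ 4/σ = 0.103 s.

t_s ≈ 0.103 s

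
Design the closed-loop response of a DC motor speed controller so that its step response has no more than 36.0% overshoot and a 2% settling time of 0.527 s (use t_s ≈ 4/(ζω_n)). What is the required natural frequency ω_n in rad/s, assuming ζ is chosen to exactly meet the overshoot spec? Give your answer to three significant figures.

Inverting the overshoot relation: ζ = |ln 0.360|/√(π² + ln²0.360) = 0.309.
From t_s ≈ 4/(ζω_n): ω_n = 4/(ζ·t_s) = 4/(0.309·0.527) = 24.5 rad/s.

ω_n ≈ 24.5 rad/s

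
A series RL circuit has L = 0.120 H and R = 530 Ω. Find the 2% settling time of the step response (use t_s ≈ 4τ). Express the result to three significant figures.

t_s ≈ 0.000906 s

τ = L/R = 0.120/530 = 0.000226 s.
t_s ≈ 4τ = 0.000906 s.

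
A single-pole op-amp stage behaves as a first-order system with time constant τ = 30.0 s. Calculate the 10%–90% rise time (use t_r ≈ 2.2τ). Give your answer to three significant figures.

t_r ≈ 2.2τ = 66.0 s.

t_r ≈ 66.0 s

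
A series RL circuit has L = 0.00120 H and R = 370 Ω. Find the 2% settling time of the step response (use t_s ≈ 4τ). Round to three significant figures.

t_s ≈ 0.0000130 s

τ = L/R = 0.00120/370 = 0.00000324 s.
t_s ≈ 4τ = 0.0000130 s.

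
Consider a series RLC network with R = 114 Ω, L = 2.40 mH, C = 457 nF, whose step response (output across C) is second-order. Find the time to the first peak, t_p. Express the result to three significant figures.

t_p ≈ 0.000168 s

For a series RLC circuit (capacitor voltage as output), ω_n = 1/√(LC) = 1/√(2.40 mH · 457 nF) = 30200 rad/s.
ζ = (R/2)·√(C/L) = (114/2)·√(457 nF/2.40 mH) = 0.787.
ω_d = 30200·√(1 − 0.787²) = 18600 rad/s. t_p = π/ω_d = 0.000168 s.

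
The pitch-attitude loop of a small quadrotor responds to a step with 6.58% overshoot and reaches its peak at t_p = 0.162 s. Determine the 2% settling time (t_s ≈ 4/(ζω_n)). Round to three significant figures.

The overshoot fixes ζ = −ln(OS)/√(π²+ln²(OS)) = 0.655.
t_p = π/ω_d ⇒ ω_d = 19.4 rad/s; then ω_n = ω_d/√(1−ζ²) = 25.7 rad/s.
t_s ≈ 4/(ζω_n) = 4/(0.655·25.7) = 0.238 s.

t_s ≈ 0.238 s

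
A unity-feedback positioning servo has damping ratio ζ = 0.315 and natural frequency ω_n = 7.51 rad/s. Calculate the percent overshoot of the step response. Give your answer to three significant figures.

For an underdamped second-order system, %OS = 100·exp(−πζ/√(1−ζ²)).
πζ/√(1−ζ²) = π·0.315/√(1−0.0992) = 1.043, so %OS = 100·e^(−1.043) = 35.3%.

%OS ≈ 35.3%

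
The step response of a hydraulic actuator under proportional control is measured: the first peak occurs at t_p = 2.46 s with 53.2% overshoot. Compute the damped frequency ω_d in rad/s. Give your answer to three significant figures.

t_p = π/ω_d, so ω_d = π/2.46 = 1.28 rad/s.

ω_d ≈ 1.28 rad/s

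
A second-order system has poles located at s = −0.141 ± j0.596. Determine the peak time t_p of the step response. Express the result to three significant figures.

t_p ≈ 5.27 s

t_p = π/ω_d with ω_d = 0.596 (the imaginary part), so t_p = 5.27 s.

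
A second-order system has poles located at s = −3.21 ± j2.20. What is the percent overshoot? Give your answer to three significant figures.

%OS ≈ 1.02%

|pole| = ω_n = √(3.21² + 2.20²) = 3.89 rad/s; ζ = cos θ = σ/ω_n = 0.825.
Overshoot: exp(−π·0.825/√(1−0.825²)) = 0.0102, i.e. 1.02%.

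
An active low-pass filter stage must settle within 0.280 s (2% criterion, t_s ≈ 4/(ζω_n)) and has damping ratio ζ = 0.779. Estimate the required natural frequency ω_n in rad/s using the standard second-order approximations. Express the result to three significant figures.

Rearranging t_s ≈ 4/(ζω_n) gives ω_n = 4/(ζ·t_s) = 4/(0.779 × 0.280) = 18.3 rad/s.

ω_n ≈ 18.3 rad/s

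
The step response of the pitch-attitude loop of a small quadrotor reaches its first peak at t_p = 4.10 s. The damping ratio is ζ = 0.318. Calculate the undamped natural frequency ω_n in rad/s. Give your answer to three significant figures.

Peak time t_p = π/ω_d, so ω_d = π/t_p = π/4.10 = 0.766 rad/s.
ω_n = ω_d/√(1−ζ²) = 0.766/√0.899 = 0.808 rad/s.

ω_n ≈ 0.808 rad/s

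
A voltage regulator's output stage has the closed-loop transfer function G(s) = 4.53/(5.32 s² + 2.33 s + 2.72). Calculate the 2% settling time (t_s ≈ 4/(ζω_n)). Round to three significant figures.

t_s ≈ 18.3 s

Dividing through by 5.32: denominator becomes s² + 0.4380 s + 0.5113.
So ω_n = √0.5113 = 0.715 rad/s and ζ = 0.4380/(2·0.715) = 0.306.
t_s ≈ 4/(ζω_n) = 18.3 s.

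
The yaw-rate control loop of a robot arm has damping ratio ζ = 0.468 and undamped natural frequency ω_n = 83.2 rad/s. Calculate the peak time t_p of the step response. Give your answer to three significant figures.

t_p ≈ 0.0427 s

The damped frequency is ω_d = ω_n√(1−ζ²) = 83.2·√(1−0.219) = 73.5 rad/s.
Peak time t_p = π/ω_d = π/73.5 = 0.0427 s.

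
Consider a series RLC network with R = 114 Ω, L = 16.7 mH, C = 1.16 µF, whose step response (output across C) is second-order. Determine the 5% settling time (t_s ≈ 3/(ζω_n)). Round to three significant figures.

t_s ≈ 0.000879 s

For a series RLC circuit (capacitor voltage as output), ω_n = 1/√(LC) = 1/√(16.7 mH · 1.16 µF) = 7180 rad/s.
ζ = (R/2)·√(C/L) = (114/2)·√(1.16 µF/16.7 mH) = 0.475.
t_s ≈ 3/(ζω_n) = 0.000879 s.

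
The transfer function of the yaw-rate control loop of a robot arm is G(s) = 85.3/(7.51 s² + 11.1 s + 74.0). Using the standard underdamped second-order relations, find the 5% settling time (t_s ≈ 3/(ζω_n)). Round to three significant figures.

Dividing through by 7.51: denominator becomes s² + 1.478 s + 9.854.
So ω_n = √9.854 = 3.14 rad/s and ζ = 1.478/(2·3.14) = 0.235.
t_s ≈ 3/(ζω_n) = 4.06 s.

t_s ≈ 4.06 s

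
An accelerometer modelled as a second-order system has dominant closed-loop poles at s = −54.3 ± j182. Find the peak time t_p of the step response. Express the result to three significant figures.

t_p = π/ω_d with ω_d = 182 (the imaginary part), so t_p = 0.0173 s.

t_p ≈ 0.0173 s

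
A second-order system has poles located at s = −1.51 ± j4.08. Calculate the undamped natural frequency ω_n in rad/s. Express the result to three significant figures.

ω_n ≈ 4.35 rad/s

With σ = 1.51, ω_d = 4.08: ω_n = √(σ²+ω_d²) = 4.35 rad/s, ζ = σ/ω_n = 0.347.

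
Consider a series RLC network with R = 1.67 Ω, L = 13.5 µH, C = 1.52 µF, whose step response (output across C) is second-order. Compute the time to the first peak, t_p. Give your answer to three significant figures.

For a series RLC circuit (capacitor voltage as output), ω_n = 1/√(LC) = 1/√(13.5 µH · 1.52 µF) = 221000 rad/s.
ζ = (R/2)·√(C/L) = (1.67/2)·√(1.52 µF/13.5 µH) = 0.280.
ω_d = ω_n√(1−ζ²) = 212000 rad/s. t_p = π/ω_d = 0.0000148 s.

t_p ≈ 0.0000148 s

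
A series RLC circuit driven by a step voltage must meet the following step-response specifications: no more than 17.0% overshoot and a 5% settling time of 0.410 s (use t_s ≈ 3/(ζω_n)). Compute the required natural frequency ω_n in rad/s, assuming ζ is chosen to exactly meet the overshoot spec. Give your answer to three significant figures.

ω_n ≈ 14.9 rad/s

ζ = −ln(OS)/√(π² + (ln OS)²). With OS = 0.170, ln OS = −1.772 and ζ = 1.772/3.607 = 0.491.
Then ω_n = 3/(ζ t_s) = 3/(0.491 × 0.410) = 14.9 rad/s.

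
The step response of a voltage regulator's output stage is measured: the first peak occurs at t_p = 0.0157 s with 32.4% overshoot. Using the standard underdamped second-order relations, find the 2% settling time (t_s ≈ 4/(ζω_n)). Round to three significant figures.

t_s ≈ 0.0557 s

From the overshoot, ζ = −ln(OS)/√(π²+ln²(OS)) = 0.338.
t_p = π/ω_d ⇒ ω_d = 200 rad/s; then ω_n = ω_d/√(1−ζ²) = 213 rad/s.
t_s ≈ 4/(ζω_n) = 4/(0.338·213) = 0.0557 s.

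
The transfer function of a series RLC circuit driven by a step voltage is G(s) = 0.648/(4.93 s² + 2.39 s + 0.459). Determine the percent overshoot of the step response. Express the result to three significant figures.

Dividing through by 4.93: denominator becomes s² + 0.4848 s + 0.09310.
So ω_n = √0.09310 = 0.305 rad/s and ζ = 0.4848/(2·0.305) = 0.794.
Overshoot: exp(−π·0.794/√(1−0.794²)) = 0.0164, i.e. 1.64%.

%OS ≈ 1.64%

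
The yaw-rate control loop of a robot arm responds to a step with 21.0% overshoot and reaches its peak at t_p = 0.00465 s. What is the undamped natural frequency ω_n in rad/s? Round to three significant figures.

From the overshoot, ζ = −ln(OS)/√(π²+ln²(OS)) = 0.445.
t_p = π/ω_d ⇒ ω_d = 676 rad/s; then ω_n = ω_d/√(1−ζ²) = 754 rad/s.

ω_n ≈ 754 rad/s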